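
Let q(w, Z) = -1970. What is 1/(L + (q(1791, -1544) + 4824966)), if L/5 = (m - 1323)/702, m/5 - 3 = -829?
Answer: 702/3385715927 ≈ 2.0734e-7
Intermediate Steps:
m = -4130 (m = 15 + 5*(-829) = 15 - 4145 = -4130)
L = -27265/702 (L = 5*((-4130 - 1323)/702) = 5*((1/702)*(-5453)) = 5*(-5453/702) = -27265/702 ≈ -38.839)
1/(L + (q(1791, -1544) + 4824966)) = 1/(-27265/702 + (-1970 + 4824966)) = 1/(-27265/702 + 4822996) = 1/(3385715927/702) = 702/3385715927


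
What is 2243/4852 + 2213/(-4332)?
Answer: -63800/1313679 ≈ -0.048566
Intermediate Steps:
2243/4852 + 2213/(-4332) = 2243*(1/4852) + 2213*(-1/4332) = 2243/4852 - 2213/4332 = -63800/1313679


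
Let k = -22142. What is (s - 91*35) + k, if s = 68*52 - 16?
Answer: -21807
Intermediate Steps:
s = 3520 (s = 3536 - 16 = 3520)
(s - 91*35) + k = (3520 - 91*35) - 22142 = (3520 - 3185) - 22142 = 335 - 22142 = -21807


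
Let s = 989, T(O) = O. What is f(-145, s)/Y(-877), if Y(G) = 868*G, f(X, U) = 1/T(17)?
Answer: -1/12941012 ≈ -7.7274e-8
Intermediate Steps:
f(X, U) = 1/17
f(-145, s)/Y(-877) = 1/(17*((868*(-877)))) = (1/17)/(-761236) = (1/17)*(-1/761236) = -1/12941012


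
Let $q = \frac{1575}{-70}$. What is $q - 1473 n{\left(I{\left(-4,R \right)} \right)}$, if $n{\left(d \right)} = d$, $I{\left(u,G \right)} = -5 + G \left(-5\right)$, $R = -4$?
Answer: $- \frac{44235}{2} \approx -22118.0$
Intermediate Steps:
$I{\left(u,G \right)} = -5 - 5 G$
$q = - \frac{45}{2}$ ($q = 1575 \left(- \frac{1}{70}\right) = - \frac{45}{2} \approx -22.5$)
$q - 1473 n{\left(I{\left(-4,R \right)} \right)} = - \frac{45}{2} - 1473 \left(-5 - -20\right) = - \frac{45}{2} - 1473 \left(-5 + 20\right) = - \frac{45}{2} - 22095 = - \frac{44235}{2}$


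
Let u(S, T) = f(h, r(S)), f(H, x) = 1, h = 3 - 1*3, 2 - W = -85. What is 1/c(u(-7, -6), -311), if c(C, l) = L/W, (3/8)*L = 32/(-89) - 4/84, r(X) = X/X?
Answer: -487809/6088 ≈ -80.126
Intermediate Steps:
W = 87 (W = 2 - 1*(-85) = 2 + 85 = 87)
r(X) = 1
L = -6088/5607 (L = 8*(32/(-89) - 4/84)/3 = 8*(32*(-1/89) - 4*1/84)/3 = 8*(-32/89 - 1/21)/3 = (8/3)*(-761/1869) = -6088/5607 ≈ -1.0858)
h = 0 (h = 3 - 3 = 0)
u(S, T) = 1
c(C, l) = -6088/487809 (c(C, l) = -6088/5607/87 = -6088/5607*1/87 = -6088/487809)
1/c(u(-7, -6), -311) = 1/(-6088/487809) = -487809/6088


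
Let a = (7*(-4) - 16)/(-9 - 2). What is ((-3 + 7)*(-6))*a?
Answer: -96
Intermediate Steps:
a = 4 (a = (-28 - 16)/(-11) = -44*(-1/11) = 4)
((-3 + 7)*(-6))*a = ((-3 + 7)*(-6))*4 = (4*(-6))*4 = -24*4 = -96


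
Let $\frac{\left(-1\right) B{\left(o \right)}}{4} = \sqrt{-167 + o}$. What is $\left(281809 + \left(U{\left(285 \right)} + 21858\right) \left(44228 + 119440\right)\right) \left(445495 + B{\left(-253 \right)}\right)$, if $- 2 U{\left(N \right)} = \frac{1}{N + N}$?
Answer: $\frac{30283413338436704}{19} - \frac{2719079975168 i \sqrt{105}}{95} \approx 1.5939 \cdot 10^{15} - 2.9329 \cdot 10^{11} i$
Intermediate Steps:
$B{\left(o \right)} = - 4 \sqrt{-167 + o}$
$U{\left(N \right)} = - \frac{1}{4 N}$ ($U{\left(N \right)} = - \frac{1}{2 \left(N + N\right)} = - \frac{1}{2 \cdot 2 N} = - \frac{\frac{1}{2} \frac{1}{N}}{2} = - \frac{1}{4 N}$)
$\left(281809 + \left(U{\left(285 \right)} + 21858\right) \left(44228 + 119440\right)\right) \left(445495 + B{\left(-253 \right)}\right) = \left(281809 + \left(- \frac{1}{4 \cdot 285} + 21858\right) \left(44228 + 119440\right)\right) \left(445495 - 4 \sqrt{-167 - 253}\right) = \left(281809 + \left(\left(- \frac{1}{4}\right) \frac{1}{285} + 21858\right) 163668\right) \left(445495 - 4 \sqrt{-420}\right) = \left(281809 + \left(- \frac{1}{1140} + 21858\right) 163668\right) \left(445495 - 4 \cdot 2 i \sqrt{105}\right) = \left(281809 + \frac{24918119}{1140} \cdot 163668\right) \left(445495 - 8 i \sqrt{105}\right) = \left(281809 + \frac{339858225041}{95}\right) \left(445495 - 8 i \sqrt{105}\right) = \frac{339884996896 \left(445495 - 8 i \sqrt{105}\right)}{95} = \frac{30283413338436704}{19} - \frac{2719079975168 i \sqrt{105}}{95}$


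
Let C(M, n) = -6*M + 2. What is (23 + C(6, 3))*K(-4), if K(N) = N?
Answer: 44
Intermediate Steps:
C(M, n) = 2 - 6*M
(23 + C(6, 3))*K(-4) = (23 + (2 - 6*6))*(-4) = (23 + (2 - 36))*(-4) = (23 - 34)*(-4) = -11*(-4) = 44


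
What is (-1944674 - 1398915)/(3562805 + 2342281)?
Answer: -3343589/5905086 ≈ -0.56622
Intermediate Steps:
(-1944674 - 1398915)/(3562805 + 2342281) = -3343589/5905086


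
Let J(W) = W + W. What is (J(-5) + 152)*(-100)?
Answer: -14200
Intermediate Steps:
J(W) = 2*W
(J(-5) + 152)*(-100) = (2*(-5) + 152)*(-100) = (-10 + 152)*(-100) = 142*(-100) = -14200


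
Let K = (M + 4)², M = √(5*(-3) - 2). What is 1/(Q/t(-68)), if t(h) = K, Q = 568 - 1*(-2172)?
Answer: (4 + I*√17)²/2740 ≈ -0.00036496 + 0.012038*I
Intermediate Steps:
Q = 2740 (Q = 568 + 2172 = 2740)
M = I*√17 (M = √(-15 - 2) = √(-17) = I*√17 ≈ 4.1231*I)
K = (4 + I*√17)² (K = (I*√17 + 4)² = (4 + I*√17)² ≈ -1.0 + 32.985*I)
t(h) = (4 + I*√17)²
1/(Q/t(-68)) = 1/(2740/((4 + I*√17)²)) = 1/(2740/(4 + I*√17)²) = (4 + I*√17)²/2740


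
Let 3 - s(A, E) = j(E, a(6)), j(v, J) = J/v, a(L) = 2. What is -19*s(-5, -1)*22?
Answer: -2090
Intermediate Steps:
s(A, E) = 3 - 2/E
-19*s(-5, -1)*22 = -19*(3 - 2/(-1))*22 = -19*(3 - 2*(-1))*22 = -19*(3 + 2)*22 = -19*5*22 = -95*22 = -2090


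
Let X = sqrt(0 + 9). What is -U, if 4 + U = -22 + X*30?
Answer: -64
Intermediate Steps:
X = 3 (X = sqrt(9) = 3)
U = 64 (U = -4 + (-22 + 3*30) = -4 + (-22 + 90) = -4 + 68 = 64)
-U = -1*64 = -64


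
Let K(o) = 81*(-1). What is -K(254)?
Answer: 81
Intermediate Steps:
K(o) = -81
-K(254) = -1*(-81) = 81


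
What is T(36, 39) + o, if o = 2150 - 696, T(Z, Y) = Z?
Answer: 1490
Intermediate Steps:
o = 1454
T(36, 39) + o = 36 + 1454 = 1490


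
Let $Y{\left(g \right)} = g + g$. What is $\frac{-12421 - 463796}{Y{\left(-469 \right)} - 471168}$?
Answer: $\frac{476217}{472106} \approx 1.0087$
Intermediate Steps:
$Y{\left(g \right)} = 2 g$
$\frac{-12421 - 463796}{Y{\left(-469 \right)} - 471168} = \frac{-12421 - 463796}{2 \left(-469\right) - 471168} = - \frac{476217}{-938 - 471168} = - \frac{476217}{-472106} = \left(-476217\right) \left(- \frac{1}{472106}\right) = \frac{476217}{472106}$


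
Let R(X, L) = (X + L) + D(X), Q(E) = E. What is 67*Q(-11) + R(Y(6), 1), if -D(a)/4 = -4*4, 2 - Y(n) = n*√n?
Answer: -670 - 6*√6 ≈ -684.70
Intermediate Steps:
Y(n) = 2 - n^(3/2) (Y(n) = 2 - n*√n = 2 - n^(3/2))
D(a) = 64 (D(a) = -(-16)*4 = -4*(-16) = 64)
R(X, L) = 64 + L + X (R(X, L) = (X + L) + 64 = (L + X) + 64 = 64 + L + X)
67*Q(-11) + R(Y(6), 1) = 67*(-11) + (64 + 1 + (2 - 6^(3/2))) = -737 + (64 + 1 + (2 - 6*√6)) = -737 + (67 - 6*√6) = -670 - 6*√6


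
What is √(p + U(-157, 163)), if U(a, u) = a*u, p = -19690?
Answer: I*√45281 ≈ 212.79*I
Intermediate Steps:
√(p + U(-157, 163)) = √(-19690 - 157*163) = √(-19690 - 25591) = √(-45281) = I*√45281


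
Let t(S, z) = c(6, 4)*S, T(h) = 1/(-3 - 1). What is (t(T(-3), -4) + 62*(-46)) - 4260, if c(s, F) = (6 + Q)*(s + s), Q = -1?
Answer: -7127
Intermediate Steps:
c(s, F) = 10*s (c(s, F) = (6 - 1)*(s + s) = 5*(2*s) = 10*s)
T(h) = -¼ (T(h) = 1/(-4) = -¼)
t(S, z) = 60*S (t(S, z) = (10*6)*S = 60*S)
(t(T(-3), -4) + 62*(-46)) - 4260 = (60*(-¼) + 62*(-46)) - 4260 = (-15 - 2852) - 4260 = -2867 - 4260 = -7127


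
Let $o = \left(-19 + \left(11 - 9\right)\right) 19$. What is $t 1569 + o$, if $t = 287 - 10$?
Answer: $434290$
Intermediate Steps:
$o = -323$ ($o = \left(-19 + 2\right) 19 = \left(-17\right) 19 = -323$)
$t = 277$ ($t = 287 - 10 = 277$)
$t 1569 + o = 277 \cdot 1569 - 323 = 434613 - 323 = 434290$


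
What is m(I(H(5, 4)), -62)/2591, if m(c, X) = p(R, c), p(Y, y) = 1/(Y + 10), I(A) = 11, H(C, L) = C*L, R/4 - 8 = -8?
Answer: 1/25910 ≈ 3.8595e-5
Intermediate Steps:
R = 0 (R = 32 + 4*(-8) = 32 - 32 = 0)
p(Y, y) = 1/(10 + Y)
m(c, X) = ⅒ (m(c, X) = 1/(10 + 0) = 1/10 = ⅒)
m(I(H(5, 4)), -62)/2591 = (⅒)/2591 = (⅒)*(1/2591) = 1/25910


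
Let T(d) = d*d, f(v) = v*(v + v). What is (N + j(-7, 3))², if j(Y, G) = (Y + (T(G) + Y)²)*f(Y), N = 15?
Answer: 77841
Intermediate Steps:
f(v) = 2*v² (f(v) = v*(2*v) = 2*v²)
T(d) = d²
j(Y, G) = 2*Y²*(Y + (Y + G²)²) (j(Y, G) = (Y + (G² + Y)²)*(2*Y²) = (Y + (Y + G²)²)*(2*Y²) = 2*Y²*(Y + (Y + G²)²))
(N + j(-7, 3))² = (15 + 2*(-7)²*(-7 + (-7 + 3²)²))² = (15 + 2*49*(-7 + (-7 + 9)²))² = (15 + 2*49*(-7 + 2²))² = (15 + 2*49*(-7 + 4))² = (15 + 2*49*(-3))² = (15 - 294)² = (-279)² = 77841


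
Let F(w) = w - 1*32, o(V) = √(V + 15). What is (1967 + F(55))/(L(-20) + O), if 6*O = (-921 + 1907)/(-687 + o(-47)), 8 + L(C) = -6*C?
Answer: 944774260650/53059667593 + 11772840*I*√2/53059667593 ≈ 17.806 + 0.00031378*I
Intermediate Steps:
o(V) = √(15 + V)
L(C) = -8 - 6*C
F(w) = -32 + w (F(w) = w - 32 = -32 + w)
O = 493/(3*(-687 + 4*I*√2)) (O = ((-921 + 1907)/(-687 + √(15 - 47)))/6 = (986/(-687 + √(-32)))/6 = (986/(-687 + 4*I*√2))/6 = 493/(3*(-687 + 4*I*√2)) ≈ -0.23919 - 0.0019695*I)
(1967 + F(55))/(L(-20) + O) = (1967 + (-32 + 55))/((-8 - 6*(-20)) + (-112897/472001 - 1972*I*√2/1416003)) = (1967 + 23)/((-8 + 120) + (-112897/472001 - 1972*I*√2/1416003)) = 1990/(112 + (-112897/472001 - 1972*I*√2/1416003)) = 1990/(52751215/472001 - 1972*I*√2/1416003)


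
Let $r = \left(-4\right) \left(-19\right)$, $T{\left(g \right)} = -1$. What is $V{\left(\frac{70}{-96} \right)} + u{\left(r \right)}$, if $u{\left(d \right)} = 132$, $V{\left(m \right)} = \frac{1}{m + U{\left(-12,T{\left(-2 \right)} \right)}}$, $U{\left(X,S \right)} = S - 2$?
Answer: $\frac{23580}{179} \approx 131.73$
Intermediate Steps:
$U{\left(X,S \right)} = -2 + S$
$V{\left(m \right)} = \frac{1}{-3 + m}$ ($V{\left(m \right)} = \frac{1}{m - 3} = \frac{1}{-3 + m}$)
$r = 76$
$V{\left(\frac{70}{-96} \right)} + u{\left(r \right)} = \frac{1}{-3 + \frac{70}{-96}} + 132 = \frac{1}{-3 + 70 \left(- \frac{1}{96}\right)} + 132 = \frac{1}{-3 - \frac{35}{48}} + 132 = \frac{1}{- \frac{179}{48}} + 132 = - \frac{48}{179} + 132 = \frac{23580}{179}$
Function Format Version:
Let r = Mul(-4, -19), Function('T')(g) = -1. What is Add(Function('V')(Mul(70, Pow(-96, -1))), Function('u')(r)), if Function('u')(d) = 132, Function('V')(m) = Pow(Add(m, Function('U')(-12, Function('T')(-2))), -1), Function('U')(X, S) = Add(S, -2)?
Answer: Rational(23580, 179) ≈ 131.73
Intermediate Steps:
Function('U')(X, S) = Add(-2, S)
Function('V')(m) = Pow(Add(-3, m), -1) (Function('V')(m) = Pow(Add(m, Add(-2, -1)), -1) = Pow(Add(m, -3), -1) = Pow(Add(-3, m), -1))
r = 76
Add(Function('V')(Mul(70, Pow(-96, -1))), Function('u')(r)) = Add(Pow(Add(-3, Mul(70, Pow(-96, -1))), -1), 132) = Add(Pow(Add(-3, Mul(70, Rational(-1, 96))), -1), 132) = Add(Pow(Add(-3, Rational(-35, 48)), -1), 132) = Add(Pow(Rational(-179, 48), -1), 132) = Add(Rational(-48, 179), 132) = Rational(23580, 179)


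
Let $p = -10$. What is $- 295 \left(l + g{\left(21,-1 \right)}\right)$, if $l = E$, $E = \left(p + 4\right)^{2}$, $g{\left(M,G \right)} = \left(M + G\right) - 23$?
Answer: $-9735$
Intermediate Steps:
$g{\left(M,G \right)} = -23 + G + M$ ($g{\left(M,G \right)} = \left(G + M\right) - 23 = -23 + G + M$)
$E = 36$ ($E = \left(-10 + 4\right)^{2} = \left(-6\right)^{2} = 36$)
$l = 36$
$- 295 \left(l + g{\left(21,-1 \right)}\right) = - 295 \left(36 - 3\right) = \left(-295\right) 33 = -9735$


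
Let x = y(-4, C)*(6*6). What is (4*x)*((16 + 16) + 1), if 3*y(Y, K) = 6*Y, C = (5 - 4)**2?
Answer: -38016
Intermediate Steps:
C = 1 (C = 1**2 = 1)
y(Y, K) = 2*Y (y(Y, K) = (6*Y)/3 = 2*Y)
x = -288 (x = (2*(-4))*(6*6) = -8*36 = -288)
(4*x)*((16 + 16) + 1) = (4*(-288))*((16 + 16) + 1) = -1152*(32 + 1) = -1152*33 = -38016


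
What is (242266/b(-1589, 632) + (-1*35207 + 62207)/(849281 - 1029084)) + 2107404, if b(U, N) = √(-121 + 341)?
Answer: 378917534412/179803 + 121133*√55/55 ≈ 2.1237e+6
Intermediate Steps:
b(U, N) = 2*√55 (b(U, N) = √220 = 2*√55)
(242266/b(-1589, 632) + (-1*35207 + 62207)/(849281 - 1029084)) + 2107404 = (242266/((2*√55)) + (-1*35207 + 62207)/(849281 - 1029084)) + 2107404 = (242266*(√55/110) + (-35207 + 62207)/(-179803)) + 2107404 = (121133*√55/55 + 27000*(-1/179803)) + 2107404 = (121133*√55/55 - 27000/179803) + 2107404 = (-27000/179803 + 121133*√55/55) + 2107404 = 378917534412/179803 + 121133*√55/55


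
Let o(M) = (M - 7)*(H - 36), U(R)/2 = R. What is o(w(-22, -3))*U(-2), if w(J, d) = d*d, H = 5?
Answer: 248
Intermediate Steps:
U(R) = 2*R
w(J, d) = d²
o(M) = 217 - 31*M (o(M) = (M - 7)*(5 - 36) = (-7 + M)*(-31) = 217 - 31*M)
o(w(-22, -3))*U(-2) = (217 - 31*(-3)²)*(2*(-2)) = (217 - 31*9)*(-4) = (217 - 279)*(-4) = -62*(-4) = 248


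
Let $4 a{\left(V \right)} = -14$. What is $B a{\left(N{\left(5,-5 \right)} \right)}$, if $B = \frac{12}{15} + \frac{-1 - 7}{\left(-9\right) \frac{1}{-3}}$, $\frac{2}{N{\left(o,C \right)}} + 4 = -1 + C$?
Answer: $\frac{98}{15} \approx 6.5333$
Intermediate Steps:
$N{\left(o,C \right)} = \frac{2}{-5 + C}$ ($N{\left(o,C \right)} = \frac{2}{-4 + \left(-1 + C\right)} = \frac{2}{-5 + C}$)
$a{\left(V \right)} = - \frac{7}{2}$ ($a{\left(V \right)} = \frac{1}{4} \left(-14\right) = - \frac{7}{2}$)
$B = - \frac{28}{15}$ ($B = 12 \cdot \frac{1}{15} + \frac{-1 - 7}{\left(-9\right) \left(- \frac{1}{3}\right)} = \frac{4}{5} - \frac{8}{3} = - \frac{28}{15} \approx -1.8667$)
$B a{\left(N{\left(5,-5 \right)} \right)} = \left(- \frac{28}{15}\right) \left(- \frac{7}{2}\right) = \frac{98}{15}$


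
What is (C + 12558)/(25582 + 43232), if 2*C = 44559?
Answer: 23225/45876 ≈ 0.50626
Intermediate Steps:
C = 44559/2 (C = (1/2)*44559 = 44559/2 ≈ 22280.)
(C + 12558)/(25582 + 43232) = (44559/2 + 12558)/(25582 + 43232) = (69675/2)/68814 = (69675/2)*(1/68814) = 23225/45876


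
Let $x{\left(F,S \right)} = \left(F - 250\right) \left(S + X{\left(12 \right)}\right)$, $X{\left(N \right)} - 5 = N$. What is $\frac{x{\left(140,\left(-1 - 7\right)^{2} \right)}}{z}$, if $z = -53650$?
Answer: $\frac{891}{5365} \approx 0.16608$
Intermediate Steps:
$X{\left(N \right)} = 5 + N$
$x{\left(F,S \right)} = \left(-250 + F\right) \left(17 + S\right)$ ($x{\left(F,S \right)} = \left(F - 250\right) \left(S + \left(5 + 12\right)\right) = \left(-250 + F\right) \left(S + 17\right) = \left(-250 + F\right) \left(17 + S\right)$)
$\frac{x{\left(140,\left(-1 - 7\right)^{2} \right)}}{z} = \frac{-4250 - 250 \left(-1 - 7\right)^{2} + 17 \cdot 140 + 140 \left(-1 - 7\right)^{2}}{-53650} = \left(-4250 - 250 \left(-8\right)^{2} + 2380 + 140 \left(-8\right)^{2}\right) \left(- \frac{1}{53650}\right) = \left(-4250 - 16000 + 2380 + 140 \cdot 64\right) \left(- \frac{1}{53650}\right) = \left(-4250 - 16000 + 2380 + 8960\right) \left(- \frac{1}{53650}\right) = \left(-8910\right) \left(- \frac{1}{53650}\right) = \frac{891}{5365}$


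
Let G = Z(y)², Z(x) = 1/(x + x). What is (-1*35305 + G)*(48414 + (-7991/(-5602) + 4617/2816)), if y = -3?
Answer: -485380810627483051/283954176 ≈ -1.7094e+9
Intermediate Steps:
Z(x) = 1/(2*x)
G = 1/36 (G = ((½)/(-3))² = ((½)*(-⅓))² = (-⅙)² = 1/36 ≈ 0.027778)
(-1*35305 + G)*(48414 + (-7991/(-5602) + 4617/2816)) = (-1*35305 + 1/36)*(48414 + (-7991/(-5602) + 4617/2816)) = (-35305 + 1/36)*(48414 + (-7991*(-1/5602) + 4617*(1/2816))) = -1270979*(48414 + (7991/5602 + 4617/2816))/36 = -1270979*(48414 + 24183545/7887616)/36 = -1270979/36*381895224569/7887616 = -485380810627483051/283954176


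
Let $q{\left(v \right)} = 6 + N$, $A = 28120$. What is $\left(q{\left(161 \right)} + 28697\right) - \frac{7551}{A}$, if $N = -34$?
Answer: $\frac{806164729}{28120} \approx 28669.0$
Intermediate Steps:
$q{\left(v \right)} = -28$ ($q{\left(v \right)} = 6 - 34 = -28$)
$\left(q{\left(161 \right)} + 28697\right) - \frac{7551}{A} = \left(-28 + 28697\right) - \frac{7551}{28120} = 28669 - \frac{7551}{28120} = \frac{806164729}{28120}$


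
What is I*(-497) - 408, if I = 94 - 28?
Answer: -33210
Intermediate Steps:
I = 66
I*(-497) - 408 = 66*(-497) - 408 = -32802 - 408 = -33210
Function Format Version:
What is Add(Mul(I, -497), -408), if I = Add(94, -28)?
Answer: -33210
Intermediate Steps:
I = 66
Add(Mul(I, -497), -408) = Add(Mul(66, -497), -408) = Add(-32802, -408) = -33210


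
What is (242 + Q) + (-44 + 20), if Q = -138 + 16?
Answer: 96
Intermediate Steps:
Q = -122
(242 + Q) + (-44 + 20) = (242 - 122) + (-44 + 20) = 120 - 24 = 96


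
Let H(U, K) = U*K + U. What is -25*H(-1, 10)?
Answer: 275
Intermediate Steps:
H(U, K) = U + K*U (H(U, K) = K*U + U = U + K*U)
-25*H(-1, 10) = -(-25)*(1 + 10) = -(-25)*11 = -25*(-11) = 275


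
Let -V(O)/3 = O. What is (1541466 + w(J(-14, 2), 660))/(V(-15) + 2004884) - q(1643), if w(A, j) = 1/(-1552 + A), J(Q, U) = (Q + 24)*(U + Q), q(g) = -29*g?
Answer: 159726817980487/3352241288 ≈ 47648.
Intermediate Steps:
J(Q, U) = (24 + Q)*(Q + U)
V(O) = -3*O
(1541466 + w(J(-14, 2), 660))/(V(-15) + 2004884) - q(1643) = (1541466 + 1/(-1552 + ((-14)**2 + 24*(-14) + 24*2 - 14*2)))/(-3*(-15) + 2004884) - (-29)*1643 = (1541466 + 1/(-1552 + (196 - 336 + 48 - 28)))/(45 + 2004884) - 1*(-47647) = (1541466 + 1/(-1552 - 120))/2004929 + 47647 = (1541466 + 1/(-1672))*(1/2004929) + 47647 = (1541466 - 1/1672)*(1/2004929) + 47647 = (2577331151/1672)*(1/2004929) + 47647 = 2577331151/3352241288 + 47647 = 159726817980487/3352241288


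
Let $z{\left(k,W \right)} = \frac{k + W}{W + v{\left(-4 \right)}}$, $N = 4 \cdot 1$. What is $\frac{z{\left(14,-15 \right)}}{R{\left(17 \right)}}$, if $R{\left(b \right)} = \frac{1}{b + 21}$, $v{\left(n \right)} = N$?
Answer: $\frac{38}{11} \approx 3.4545$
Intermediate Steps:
$N = 4$
$v{\left(n \right)} = 4$
$z{\left(k,W \right)} = \frac{W + k}{4 + W}$ ($z{\left(k,W \right)} = \frac{k + W}{W + 4} = \frac{W + k}{4 + W}$)
$R{\left(b \right)} = \frac{1}{21 + b}$
$\frac{z{\left(14,-15 \right)}}{R{\left(17 \right)}} = \frac{\frac{1}{4 - 15} \left(-15 + 14\right)}{\frac{1}{21 + 17}} = \frac{\frac{1}{-11} \left(-1\right)}{\frac{1}{38}} = \left(- \frac{1}{11}\right) \left(-1\right) \frac{1}{\frac{1}{38}} = \frac{1}{11} \cdot 38 = \frac{38}{11}$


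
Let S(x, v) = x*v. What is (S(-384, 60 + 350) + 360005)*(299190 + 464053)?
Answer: 154606318295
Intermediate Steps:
S(x, v) = v*x
(S(-384, 60 + 350) + 360005)*(299190 + 464053) = ((60 + 350)*(-384) + 360005)*(299190 + 464053) = (410*(-384) + 360005)*763243 = (-157440 + 360005)*763243 = 202565*763243 = 154606318295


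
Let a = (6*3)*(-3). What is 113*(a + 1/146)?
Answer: -890779/146 ≈ -6101.2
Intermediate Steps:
a = -54 (a = 18*(-3) = -54)
113*(a + 1/146) = 113*(-54 + 1/146) = 113*(-7883/146) = -890779/146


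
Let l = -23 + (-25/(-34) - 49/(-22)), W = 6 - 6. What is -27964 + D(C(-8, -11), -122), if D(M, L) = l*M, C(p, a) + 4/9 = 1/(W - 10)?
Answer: -156816839/5610 ≈ -27953.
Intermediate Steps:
W = 0
l = -3747/187 (l = -23 + (-25*(-1/34) - 49*(-1/22)) = -23 + (25/34 + 49/22) = -23 + 554/187 = -3747/187 ≈ -20.037)
C(p, a) = -49/90 (C(p, a) = -4/9 + 1/(0 - 10) = -4/9 + 1/(-10) = -4/9 - ⅒ = -49/90)
D(M, L) = -3747*M/187
-27964 + D(C(-8, -11), -122) = -27964 - 3747/187*(-49/90) = -27964 + 61201/5610 = -156816839/5610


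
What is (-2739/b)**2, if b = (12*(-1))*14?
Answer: 833569/3136 ≈ 265.81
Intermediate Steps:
b = -168 (b = -12*14 = -168)
(-2739/b)**2 = (-2739/(-168))**2 = (-2739*(-1/168))**2 = (913/56)**2 = 833569/3136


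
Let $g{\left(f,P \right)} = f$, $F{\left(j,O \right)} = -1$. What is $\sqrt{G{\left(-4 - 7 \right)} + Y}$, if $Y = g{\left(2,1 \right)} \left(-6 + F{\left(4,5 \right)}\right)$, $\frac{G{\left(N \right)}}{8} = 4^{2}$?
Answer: $\sqrt{114} \approx 10.677$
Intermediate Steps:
$G{\left(N \right)} = 128$ ($G{\left(N \right)} = 8 \cdot 4^{2} = 8 \cdot 16 = 128$)
$Y = -14$ ($Y = 2 \left(-6 - 1\right) = 2 \left(-7\right) = -14$)
$\sqrt{G{\left(-4 - 7 \right)} + Y} = \sqrt{128 - 14} = \sqrt{114}$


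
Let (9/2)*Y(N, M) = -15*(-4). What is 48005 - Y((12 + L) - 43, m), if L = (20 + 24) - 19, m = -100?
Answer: 143975/3 ≈ 47992.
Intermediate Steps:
L = 25 (L = 44 - 19 = 25)
Y(N, M) = 40/3 (Y(N, M) = 2*(-15*(-4))/9 = (2/9)*60 = 40/3)
48005 - Y((12 + L) - 43, m) = 48005 - 1*40/3 = 48005 - 40/3 = 143975/3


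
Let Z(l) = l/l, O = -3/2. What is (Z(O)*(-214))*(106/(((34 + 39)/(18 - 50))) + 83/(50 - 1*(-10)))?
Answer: 21128327/2190 ≈ 9647.6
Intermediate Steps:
O = -3/2 (O = -3*½ = -3/2 ≈ -1.5000)
Z(l) = 1
(Z(O)*(-214))*(106/(((34 + 39)/(18 - 50))) + 83/(50 - 1*(-10))) = (1*(-214))*(106/(((34 + 39)/(18 - 50))) + 83/(50 - 1*(-10))) = -214*(106/((73/(-32))) + 83/(50 + 10)) = -214*(106/((73*(-1/32))) + 83/60) = -214*(106/(-73/32) + 83*(1/60)) = -214*(106*(-32/73) + 83/60) = -214*(-3392/73 + 83/60) = -214*(-197461/4380) = 21128327/2190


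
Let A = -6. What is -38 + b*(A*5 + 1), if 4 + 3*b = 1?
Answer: -9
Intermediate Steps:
b = -1 (b = -4/3 + (1/3)*1 = -4/3 + 1/3 = -1)
-38 + b*(A*5 + 1) = -38 - (-6*5 + 1) = -38 - (-30 + 1) = -38 - 1*(-29) = -38 + 29 = -9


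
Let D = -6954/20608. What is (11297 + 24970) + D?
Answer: 373691691/10304 ≈ 36267.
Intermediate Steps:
D = -3477/10304 (D = -6954*1/20608 = -3477/10304 ≈ -0.33744)
(11297 + 24970) + D = (11297 + 24970) - 3477/10304 = 36267 - 3477/10304 = 373691691/10304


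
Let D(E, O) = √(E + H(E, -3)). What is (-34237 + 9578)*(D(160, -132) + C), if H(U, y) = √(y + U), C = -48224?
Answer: 1189155616 - 24659*√(160 + √157) ≈ 1.1888e+9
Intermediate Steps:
H(U, y) = √(U + y)
D(E, O) = √(E + √(-3 + E)) (D(E, O) = √(E + √(E - 3)) = √(E + √(-3 + E)))
(-34237 + 9578)*(D(160, -132) + C) = (-34237 + 9578)*(√(160 + √(-3 + 160)) - 48224) = -24659*(√(160 + √157) - 48224) = -24659*(-48224 + √(160 + √157)) = 1189155616 - 24659*√(160 + √157)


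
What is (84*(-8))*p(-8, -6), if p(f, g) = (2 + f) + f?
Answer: 9408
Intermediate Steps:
p(f, g) = 2 + 2*f
(84*(-8))*p(-8, -6) = (84*(-8))*(2 + 2*(-8)) = -672*(2 - 16) = -672*(-14) = 9408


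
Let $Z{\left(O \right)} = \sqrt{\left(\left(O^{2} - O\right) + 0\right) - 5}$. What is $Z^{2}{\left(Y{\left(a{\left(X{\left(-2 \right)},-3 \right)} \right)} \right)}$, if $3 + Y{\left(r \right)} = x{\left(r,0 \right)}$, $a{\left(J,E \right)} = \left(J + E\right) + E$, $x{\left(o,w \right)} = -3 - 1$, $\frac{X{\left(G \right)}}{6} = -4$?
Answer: $51$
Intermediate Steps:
$X{\left(G \right)} = -24$ ($X{\left(G \right)} = 6 \left(-4\right) = -24$)
$x{\left(o,w \right)} = -4$
$a{\left(J,E \right)} = J + 2 E$ ($a{\left(J,E \right)} = \left(E + J\right) + E = J + 2 E$)
$Y{\left(r \right)} = -7$ ($Y{\left(r \right)} = -3 - 4 = -7$)
$Z{\left(O \right)} = \sqrt{-5 + O^{2} - O}$ ($Z{\left(O \right)} = \sqrt{\left(O^{2} - O\right) - 5} = \sqrt{-5 + O^{2} - O}$)
$Z^{2}{\left(Y{\left(a{\left(X{\left(-2 \right)},-3 \right)} \right)} \right)} = \left(\sqrt{-5 + \left(-7\right)^{2} - -7}\right)^{2} = \left(\sqrt{-5 + 49 + 7}\right)^{2} = \left(\sqrt{51}\right)^{2} = 51$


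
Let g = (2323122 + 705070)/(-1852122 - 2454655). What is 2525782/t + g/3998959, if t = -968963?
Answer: -43500598255664581722/16688086044031696709 ≈ -2.6067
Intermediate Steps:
g = -3028192/4306777 (g = 3028192/(-4306777) = 3028192*(-1/4306777) = -3028192/4306777 ≈ -0.70312)
2525782/t + g/3998959 = 2525782/(-968963) - 3028192/4306777/3998959 = 2525782*(-1/968963) - 3028192/4306777*1/3998959 = -2525782/968963 - 3028192/17222624645143 = -43500598255664581722/16688086044031696709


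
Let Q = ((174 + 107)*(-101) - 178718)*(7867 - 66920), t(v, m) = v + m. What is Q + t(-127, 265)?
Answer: 12229817385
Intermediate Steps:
t(v, m) = m + v
Q = 12229817247 (Q = (281*(-101) - 178718)*(-59053) = (-28381 - 178718)*(-59053) = -207099*(-59053) = 12229817247)
Q + t(-127, 265) = 12229817247 + (265 - 127) = 12229817247 + 138 = 12229817385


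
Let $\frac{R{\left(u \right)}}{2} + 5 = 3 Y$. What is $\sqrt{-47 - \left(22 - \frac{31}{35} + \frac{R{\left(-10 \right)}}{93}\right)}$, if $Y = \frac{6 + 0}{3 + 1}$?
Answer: $\frac{i \sqrt{721558635}}{3255} \approx 8.2525 i$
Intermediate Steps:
$Y = \frac{3}{2}$ ($Y = \frac{6}{4} = 6 \cdot \frac{1}{4} = \frac{3}{2} \approx 1.5$)
$R{\left(u \right)} = -1$ ($R{\left(u \right)} = -10 + 2 \cdot 3 \cdot \frac{3}{2} = -10 + 2 \cdot \frac{9}{2} = -10 + 9 = -1$)
$\sqrt{-47 - \left(22 - \frac{31}{35} + \frac{R{\left(-10 \right)}}{93}\right)} = \sqrt{-47 - \left(22 - \frac{31}{35} - \frac{1}{93}\right)} = \sqrt{-47 - \frac{68692}{3255}} = \sqrt{- \frac{221677}{3255}} = \frac{i \sqrt{721558635}}{3255}$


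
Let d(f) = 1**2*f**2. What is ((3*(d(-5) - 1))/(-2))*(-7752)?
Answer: 279072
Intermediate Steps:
d(f) = f**2 (d(f) = 1*f**2 = f**2)
((3*(d(-5) - 1))/(-2))*(-7752) = ((3*((-5)**2 - 1))/(-2))*(-7752) = ((3*(25 - 1))*(-1/2))*(-7752) = ((3*24)*(-1/2))*(-7752) = (72*(-1/2))*(-7752) = -36*(-7752) = 279072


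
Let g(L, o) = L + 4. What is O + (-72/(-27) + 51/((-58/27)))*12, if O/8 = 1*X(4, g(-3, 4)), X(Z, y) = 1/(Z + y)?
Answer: -36438/145 ≈ -251.30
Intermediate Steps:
g(L, o) = 4 + L
O = 8/5 (O = 8*(1/(4 + (4 - 3))) = 8*(1/(4 + 1)) = 8*(1/5) = 8*(1*(⅕)) = 8*(⅕) = 8/5 ≈ 1.6000)
O + (-72/(-27) + 51/((-58/27)))*12 = 8/5 + (-72/(-27) + 51/((-58/27)))*12 = 8/5 + (-72*(-1/27) + 51/((-58*1/27)))*12 = 8/5 + (8/3 + 51/(-58/27))*12 = 8/5 + (8/3 + 51*(-27/58))*12 = 8/5 + (8/3 - 1377/58)*12 = 8/5 - 3667/174*12 = 8/5 - 7334/29 = -36438/145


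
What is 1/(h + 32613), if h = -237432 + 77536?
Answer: -1/127283 ≈ -7.8565e-6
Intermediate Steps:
h = -159896
1/(h + 32613) = 1/(-159896 + 32613) = 1/(-127283) = -1/127283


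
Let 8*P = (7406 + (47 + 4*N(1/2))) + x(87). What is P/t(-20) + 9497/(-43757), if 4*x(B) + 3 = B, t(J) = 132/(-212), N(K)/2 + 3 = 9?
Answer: -8723467685/5775924 ≈ -1510.3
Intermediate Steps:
N(K) = 12 (N(K) = -6 + 2*9 = -6 + 18 = 12)
t(J) = -33/53 (t(J) = 132*(-1/212) = -33/53)
x(B) = -¾ + B/4
P = 3761/4 (P = ((7406 + (47 + 4*12)) + (-¾ + (¼)*87))/8 = ((7406 + (47 + 48)) + (-¾ + 87/4))/8 = ((7406 + 95) + 21)/8 = (7501 + 21)/8 = (⅛)*7522 = 3761/4 ≈ 940.25)
P/t(-20) + 9497/(-43757) = 3761/(4*(-33/53)) + 9497/(-43757) = (3761/4)*(-53/33) + 9497*(-1/43757) = -199333/132 - 9497/43757 = -8723467685/5775924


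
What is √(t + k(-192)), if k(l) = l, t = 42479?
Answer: 7*√863 ≈ 205.64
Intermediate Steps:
√(t + k(-192)) = √(42479 - 192) = √42287 = 7*√863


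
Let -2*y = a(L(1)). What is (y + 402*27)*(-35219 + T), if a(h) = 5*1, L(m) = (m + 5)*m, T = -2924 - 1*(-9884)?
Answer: -613305077/2 ≈ -3.0665e+8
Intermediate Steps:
T = 6960 (T = -2924 + 9884 = 6960)
L(m) = m*(5 + m) (L(m) = (5 + m)*m = m*(5 + m))
a(h) = 5
y = -5/2 (y = -1/2*5 = -5/2 ≈ -2.5000)
(y + 402*27)*(-35219 + T) = (-5/2 + 402*27)*(-35219 + 6960) = (-5/2 + 10854)*(-28259) = (21703/2)*(-28259) = -613305077/2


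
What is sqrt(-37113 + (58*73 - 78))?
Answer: I*sqrt(32957) ≈ 181.54*I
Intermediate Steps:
sqrt(-37113 + (58*73 - 78)) = sqrt(-37113 + (4234 - 78)) = sqrt(-37113 + 4156) = sqrt(-32957) = I*sqrt(32957)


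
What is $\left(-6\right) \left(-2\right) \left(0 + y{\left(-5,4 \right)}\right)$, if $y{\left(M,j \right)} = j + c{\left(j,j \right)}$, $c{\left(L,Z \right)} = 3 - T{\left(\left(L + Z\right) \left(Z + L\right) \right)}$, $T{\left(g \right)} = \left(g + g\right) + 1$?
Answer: $-1464$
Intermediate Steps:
$T{\left(g \right)} = 1 + 2 g$ ($T{\left(g \right)} = 2 g + 1 = 1 + 2 g$)
$c{\left(L,Z \right)} = 2 - 2 \left(L + Z\right)^{2}$ ($c{\left(L,Z \right)} = 3 - \left(1 + 2 \left(L + Z\right) \left(Z + L\right)\right) = 3 - \left(1 + 2 \left(L + Z\right) \left(L + Z\right)\right) = 3 - \left(1 + 2 \left(L + Z\right)^{2}\right) = 2 - 2 \left(L + Z\right)^{2}$)
$y{\left(M,j \right)} = 2 + j - 8 j^{2}$ ($y{\left(M,j \right)} = j - \left(-2 + 4 j^{2} + 4 j j\right) = j - \left(-2 + 8 j^{2}\right) = 2 + j - 8 j^{2}$)
$\left(-6\right) \left(-2\right) \left(0 + y{\left(-5,4 \right)}\right) = \left(-6\right) \left(-2\right) \left(0 + \left(2 + 4 - 8 \cdot 4^{2}\right)\right) = 12 \left(0 + \left(2 + 4 - 128\right)\right) = 12 \left(0 - 122\right) = 12 \left(-122\right) = -1464$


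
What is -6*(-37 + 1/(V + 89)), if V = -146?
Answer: 4220/19 ≈ 222.11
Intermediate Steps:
-6*(-37 + 1/(V + 89)) = -6*(-37 + 1/(-146 + 89)) = -6*(-37 + 1/(-57)) = -6*(-37 - 1/57) = -6*(-2110/57) = 4220/19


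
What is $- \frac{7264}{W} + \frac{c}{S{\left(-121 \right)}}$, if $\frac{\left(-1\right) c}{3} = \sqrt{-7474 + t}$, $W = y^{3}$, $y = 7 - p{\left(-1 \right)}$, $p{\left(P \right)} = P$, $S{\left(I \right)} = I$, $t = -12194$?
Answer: $- \frac{227}{16} + \frac{6 i \sqrt{4917}}{121} \approx -14.188 + 3.4771 i$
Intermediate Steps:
$y = 8$ ($y = 7 - -1 = 7 + 1 = 8$)
$W = 512$ ($W = 8^{3} = 512$)
$c = - 6 i \sqrt{4917}$ ($c = - 3 \sqrt{-7474 - 12194} = - 3 \sqrt{-19668} = - 3 \cdot 2 i \sqrt{4917} = - 6 i \sqrt{4917} \approx - 420.73 i$)
$- \frac{7264}{W} + \frac{c}{S{\left(-121 \right)}} = - \frac{7264}{512} + \frac{\left(-6\right) i \sqrt{4917}}{-121} = \left(-7264\right) \frac{1}{512} + - 6 i \sqrt{4917} \left(- \frac{1}{121}\right) = - \frac{227}{16} + \frac{6 i \sqrt{4917}}{121}$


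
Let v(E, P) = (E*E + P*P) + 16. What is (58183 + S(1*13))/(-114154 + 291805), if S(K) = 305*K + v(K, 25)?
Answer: 20986/59217 ≈ 0.35439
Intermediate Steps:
v(E, P) = 16 + E² + P² (v(E, P) = (E² + P²) + 16 = 16 + E² + P²)
S(K) = 641 + K² + 305*K (S(K) = 305*K + (16 + K² + 25²) = 305*K + (16 + K² + 625) = 305*K + (641 + K²) = 641 + K² + 305*K)
(58183 + S(1*13))/(-114154 + 291805) = (58183 + (641 + (1*13)² + 305*(1*13)))/(-114154 + 291805) = (58183 + (641 + 13² + 305*13))/177651 = (58183 + (641 + 169 + 3965))*(1/177651) = (58183 + 4775)*(1/177651) = 62958*(1/177651) = 20986/59217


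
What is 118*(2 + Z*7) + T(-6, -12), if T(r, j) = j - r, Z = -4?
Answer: -3074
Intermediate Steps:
118*(2 + Z*7) + T(-6, -12) = 118*(2 - 4*7) + (-12 - 1*(-6)) = 118*(2 - 28) + (-12 + 6) = 118*(-26) - 6 = -3068 - 6 = -3074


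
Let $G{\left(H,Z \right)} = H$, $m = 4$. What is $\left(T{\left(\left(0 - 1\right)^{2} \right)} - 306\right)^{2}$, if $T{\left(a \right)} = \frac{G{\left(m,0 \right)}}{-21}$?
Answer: $\frac{41344900}{441} \approx 93753.0$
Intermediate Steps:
$T{\left(a \right)} = - \frac{4}{21}$ ($T{\left(a \right)} = \frac{4}{-21} = 4 \left(- \frac{1}{21}\right) = - \frac{4}{21}$)
$\left(T{\left(\left(0 - 1\right)^{2} \right)} - 306\right)^{2} = \left(- \frac{4}{21} - 306\right)^{2} = \left(- \frac{6430}{21}\right)^{2} = \frac{41344900}{441}$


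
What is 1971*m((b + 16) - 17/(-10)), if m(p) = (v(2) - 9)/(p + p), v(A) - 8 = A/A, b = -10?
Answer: 0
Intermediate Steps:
v(A) = 9 (v(A) = 8 + A/A = 8 + 1 = 9)
m(p) = 0 (m(p) = (9 - 9)/(p + p) = 0/((2*p)) = 0*(1/(2*p)) = 0)
1971*m((b + 16) - 17/(-10)) = 1971*0 = 0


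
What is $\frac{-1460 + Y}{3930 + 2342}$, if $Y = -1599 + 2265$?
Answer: $- \frac{397}{3136} \approx -0.12659$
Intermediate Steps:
$Y = 666$
$\frac{-1460 + Y}{3930 + 2342} = \frac{-1460 + 666}{3930 + 2342} = - \frac{794}{6272} = \left(-794\right) \frac{1}{6272} = - \frac{397}{3136}$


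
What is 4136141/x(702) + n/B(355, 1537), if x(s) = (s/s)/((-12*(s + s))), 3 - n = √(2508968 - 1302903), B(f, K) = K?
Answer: -107106926384013/1537 - √1206065/1537 ≈ -6.9686e+10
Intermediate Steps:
n = 3 - √1206065 (n = 3 - √(2508968 - 1302903) = 3 - √1206065 ≈ -1095.2)
x(s) = -1/(24*s) (x(s) = 1/(-24*s) = 1*(-1/(24*s)) = -1/(24*s))
4136141/x(702) + n/B(355, 1537) = 4136141/((-1/24/702)) + (3 - √1206065)/1537 = 4136141/((-1/24*1/702)) + (3 - √1206065)*(1/1537) = 4136141/(-1/16848) + (3/1537 - √1206065/1537) = 4136141*(-16848) + (3/1537 - √1206065/1537) = -69685703568 + (3/1537 - √1206065/1537) = -107106926384013/1537 - √1206065/1537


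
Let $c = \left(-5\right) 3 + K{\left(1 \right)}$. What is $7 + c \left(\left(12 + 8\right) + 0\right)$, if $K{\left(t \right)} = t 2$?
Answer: $-253$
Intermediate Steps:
$K{\left(t \right)} = 2 t$
$c = -13$ ($c = \left(-5\right) 3 + 2 \cdot 1 = -15 + 2 = -13$)
$7 + c \left(\left(12 + 8\right) + 0\right) = 7 - 13 \left(\left(12 + 8\right) + 0\right) = 7 - 13 \left(20 + 0\right) = 7 - 260 = -253$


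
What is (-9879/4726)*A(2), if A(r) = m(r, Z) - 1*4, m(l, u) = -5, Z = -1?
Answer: 88911/4726 ≈ 18.813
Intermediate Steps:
A(r) = -9 (A(r) = -5 - 1*4 = -5 - 4 = -9)
(-9879/4726)*A(2) = -9879/4726*(-9) = 88911/4726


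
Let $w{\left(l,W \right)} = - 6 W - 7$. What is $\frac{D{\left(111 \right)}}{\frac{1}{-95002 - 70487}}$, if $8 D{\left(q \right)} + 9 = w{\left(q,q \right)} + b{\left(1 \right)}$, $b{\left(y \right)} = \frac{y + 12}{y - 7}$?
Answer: $\frac{226444115}{16} \approx 1.4153 \cdot 10^{7}$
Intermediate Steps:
$w{\left(l,W \right)} = -7 - 6 W$
$b{\left(y \right)} = \frac{12 + y}{-7 + y}$
$D{\left(q \right)} = - \frac{109}{48} - \frac{3 q}{4}$ ($D{\left(q \right)} = - \frac{9}{8} + \frac{\left(-7 - 6 q\right) + \frac{12 + 1}{-7 + 1}}{8} = - \frac{9}{8} + \frac{\left(-7 - 6 q\right) + \frac{1}{-6} \cdot 13}{8} = - \frac{9}{8} + \frac{\left(-7 - 6 q\right) - \frac{13}{6}}{8} = - \frac{9}{8} + \frac{- \frac{55}{6} - 6 q}{8} = - \frac{9}{8} - \left(\frac{55}{48} + \frac{3 q}{4}\right) = - \frac{109}{48} - \frac{3 q}{4}$)
$\frac{D{\left(111 \right)}}{\frac{1}{-95002 - 70487}} = \frac{- \frac{109}{48} - \frac{333}{4}}{\frac{1}{-95002 - 70487}} = \frac{- \frac{109}{48} - \frac{333}{4}}{\frac{1}{-165489}} = - \frac{4105}{48 \left(- \frac{1}{165489}\right)} = \left(- \frac{4105}{48}\right) \left(-165489\right) = \frac{226444115}{16}$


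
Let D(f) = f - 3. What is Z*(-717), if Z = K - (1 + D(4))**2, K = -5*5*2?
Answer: 38718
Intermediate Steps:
D(f) = -3 + f
K = -50 (K = -25*2 = -50)
Z = -54 (Z = -50 - (1 + (-3 + 4))**2 = -50 - (1 + 1)**2 = -50 - 1*2**2 = -50 - 1*4 = -50 - 4 = -54)
Z*(-717) = -54*(-717) = 38718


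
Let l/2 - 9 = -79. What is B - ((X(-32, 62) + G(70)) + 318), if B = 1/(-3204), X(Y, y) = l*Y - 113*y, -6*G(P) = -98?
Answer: 7022099/3204 ≈ 2191.7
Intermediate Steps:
l = -140 (l = 18 + 2*(-79) = 18 - 158 = -140)
G(P) = 49/3 (G(P) = -1/6*(-98) = 49/3)
X(Y, y) = -140*Y - 113*y
B = -1/3204 ≈ -0.00031211
B - ((X(-32, 62) + G(70)) + 318) = -1/3204 - (((-140*(-32) - 113*62) + 49/3) + 318) = -1/3204 - (((4480 - 7006) + 49/3) + 318) = -1/3204 - ((-2526 + 49/3) + 318) = -1/3204 - (-7529/3 + 318) = -1/3204 - 1*(-6575/3) = -1/3204 + 6575/3 = 7022099/3204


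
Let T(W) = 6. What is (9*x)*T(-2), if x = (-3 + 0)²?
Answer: 486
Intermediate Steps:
x = 9 (x = (-3)² = 9)
(9*x)*T(-2) = (9*9)*6 = 81*6 = 486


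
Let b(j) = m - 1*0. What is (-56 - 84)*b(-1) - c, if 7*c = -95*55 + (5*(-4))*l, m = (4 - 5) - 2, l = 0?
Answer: 8165/7 ≈ 1166.4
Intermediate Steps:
m = -3 (m = -1 - 2 = -3)
c = -5225/7 (c = (-95*55 + (5*(-4))*0)/7 = (-5225 - 20*0)/7 = (-5225 + 0)/7 = (1/7)*(-5225) = -5225/7 ≈ -746.43)
b(j) = -3 (b(j) = -3 - 1*0 = -3 + 0 = -3)
(-56 - 84)*b(-1) - c = (-56 - 84)*(-3) - 1*(-5225/7) = -140*(-3) + 5225/7 = 420 + 5225/7 = 8165/7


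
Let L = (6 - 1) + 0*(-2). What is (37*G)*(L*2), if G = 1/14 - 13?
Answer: -33485/7 ≈ -4783.6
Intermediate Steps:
G = -181/14 (G = 1/14 - 13 = -181/14 ≈ -12.929)
L = 5 (L = 5 + 0 = 5)
(37*G)*(L*2) = (37*(-181/14))*(5*2) = -6697/14*10 = -33485/7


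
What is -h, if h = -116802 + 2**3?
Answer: 116794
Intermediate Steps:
h = -116794 (h = -116802 + 8 = -116794)
-h = -1*(-116794) = 116794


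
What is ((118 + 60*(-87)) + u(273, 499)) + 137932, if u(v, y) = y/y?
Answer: 132831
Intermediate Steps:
u(v, y) = 1
((118 + 60*(-87)) + u(273, 499)) + 137932 = ((118 + 60*(-87)) + 1) + 137932 = ((118 - 5220) + 1) + 137932 = (-5102 + 1) + 137932 = -5101 + 137932 = 132831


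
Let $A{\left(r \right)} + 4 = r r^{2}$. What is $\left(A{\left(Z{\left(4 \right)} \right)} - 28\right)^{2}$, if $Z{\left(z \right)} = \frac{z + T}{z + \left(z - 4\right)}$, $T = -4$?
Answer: $1024$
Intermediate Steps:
$Z{\left(z \right)} = \frac{-4 + z}{-4 + 2 z}$ ($Z{\left(z \right)} = \frac{z - 4}{z + \left(z - 4\right)} = \frac{-4 + z}{z + \left(-4 + z\right)} = \frac{-4 + z}{-4 + 2 z}$)
$A{\left(r \right)} = -4 + r^{3}$ ($A{\left(r \right)} = -4 + r r^{2} = -4 + r^{3}$)
$\left(A{\left(Z{\left(4 \right)} \right)} - 28\right)^{2} = \left(\left(-4 + \left(\frac{-4 + 4}{2 \left(-2 + 4\right)}\right)^{3}\right) - 28\right)^{2} = \left(\left(-4 + \left(\frac{1}{2} \cdot \frac{1}{2} \cdot 0\right)^{3}\right) - 28\right)^{2} = \left(\left(-4 + 0^{3}\right) - 28\right)^{2} = \left(\left(-4 + 0\right) - 28\right)^{2} = \left(-4 - 28\right)^{2} = \left(-32\right)^{2} = 1024$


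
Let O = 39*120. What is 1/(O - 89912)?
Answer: -1/85232 ≈ -1.1733e-5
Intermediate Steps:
O = 4680
1/(O - 89912) = 1/(4680 - 89912) = 1/(-85232) = -1/85232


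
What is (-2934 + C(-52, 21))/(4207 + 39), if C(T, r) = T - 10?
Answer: -1498/2123 ≈ -0.70561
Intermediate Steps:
C(T, r) = -10 + T
(-2934 + C(-52, 21))/(4207 + 39) = (-2934 + (-10 - 52))/(4207 + 39) = (-2934 - 62)/4246 = -2996*1/4246 = -1498/2123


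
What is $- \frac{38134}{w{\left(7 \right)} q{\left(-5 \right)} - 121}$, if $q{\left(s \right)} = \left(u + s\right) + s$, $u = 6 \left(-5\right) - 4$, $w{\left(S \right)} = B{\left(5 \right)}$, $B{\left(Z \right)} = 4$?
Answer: $\frac{38134}{297} \approx 128.4$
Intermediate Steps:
$w{\left(S \right)} = 4$
$u = -34$ ($u = -30 - 4 = -34$)
$q{\left(s \right)} = -34 + 2 s$ ($q{\left(s \right)} = \left(-34 + s\right) + s = -34 + 2 s$)
$- \frac{38134}{w{\left(7 \right)} q{\left(-5 \right)} - 121} = - \frac{38134}{4 \left(-34 + 2 \left(-5\right)\right) - 121} = - \frac{38134}{4 \left(-34 - 10\right) - 121} = - \frac{38134}{4 \left(-44\right) - 121} = - \frac{38134}{-176 - 121} = - \frac{38134}{-297} = \left(-38134\right) \left(- \frac{1}{297}\right) = \frac{38134}{297}$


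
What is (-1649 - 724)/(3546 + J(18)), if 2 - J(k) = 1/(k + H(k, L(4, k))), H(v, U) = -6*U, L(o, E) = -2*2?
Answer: -99666/149015 ≈ -0.66883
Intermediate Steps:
L(o, E) = -4
J(k) = 2 - 1/(24 + k) (J(k) = 2 - 1/(k - 6*(-4)) = 2 - 1/(k + 24) = 2 - 1/(24 + k))
(-1649 - 724)/(3546 + J(18)) = (-1649 - 724)/(3546 + (47 + 2*18)/(24 + 18)) = -2373/(3546 + (47 + 36)/42) = -2373/(3546 + (1/42)*83) = -2373/(3546 + 83/42) = -2373/149015/42 = -2373*42/149015 = -99666/149015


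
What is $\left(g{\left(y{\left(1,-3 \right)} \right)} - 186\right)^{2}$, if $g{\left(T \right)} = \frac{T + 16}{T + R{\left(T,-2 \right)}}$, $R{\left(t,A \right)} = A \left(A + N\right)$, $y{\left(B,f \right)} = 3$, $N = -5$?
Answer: $\frac{9878449}{289} \approx 34182.0$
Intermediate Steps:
$R{\left(t,A \right)} = A \left(-5 + A\right)$ ($R{\left(t,A \right)} = A \left(A - 5\right) = A \left(-5 + A\right)$)
$g{\left(T \right)} = \frac{16 + T}{14 + T}$ ($g{\left(T \right)} = \frac{T + 16}{T - 2 \left(-5 - 2\right)} = \frac{16 + T}{T - -14} = \frac{16 + T}{T + 14} = \frac{16 + T}{14 + T}$)
$\left(g{\left(y{\left(1,-3 \right)} \right)} - 186\right)^{2} = \left(\frac{16 + 3}{14 + 3} - 186\right)^{2} = \left(\frac{1}{17} \cdot 19 - 186\right)^{2} = \left(\frac{19}{17} - 186\right)^{2} = \left(- \frac{3143}{17}\right)^{2} = \frac{9878449}{289}$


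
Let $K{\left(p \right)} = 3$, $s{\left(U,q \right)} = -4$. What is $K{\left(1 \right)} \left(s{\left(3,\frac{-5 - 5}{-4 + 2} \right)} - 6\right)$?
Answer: $-30$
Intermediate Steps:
$K{\left(1 \right)} \left(s{\left(3,\frac{-5 - 5}{-4 + 2} \right)} - 6\right) = 3 \left(-4 - 6\right) = 3 \left(-10\right) = -30$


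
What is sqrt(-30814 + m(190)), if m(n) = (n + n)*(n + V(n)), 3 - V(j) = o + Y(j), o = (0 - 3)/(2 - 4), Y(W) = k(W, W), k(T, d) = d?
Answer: 2*I*sqrt(7561) ≈ 173.91*I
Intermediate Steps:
Y(W) = W
o = 3/2 (o = -3/(-2) = -3*(-1/2) = 3/2 ≈ 1.5000)
V(j) = 3/2 - j (V(j) = 3 - (3/2 + j) = 3 + (-3/2 - j) = 3/2 - j)
m(n) = 3*n (m(n) = (n + n)*(n + (3/2 - n)) = (2*n)*(3/2) = 3*n)
sqrt(-30814 + m(190)) = sqrt(-30814 + 3*190) = sqrt(-30814 + 570) = sqrt(-30244) = 2*I*sqrt(7561)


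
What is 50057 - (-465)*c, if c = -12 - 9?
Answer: 40292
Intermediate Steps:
c = -21
50057 - (-465)*c = 50057 - (-465)*(-21) = 50057 - 1*9765 = 50057 - 9765 = 40292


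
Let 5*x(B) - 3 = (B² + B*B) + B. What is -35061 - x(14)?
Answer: -175714/5 ≈ -35143.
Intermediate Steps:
x(B) = ⅗ + B/5 + 2*B²/5 (x(B) = ⅗ + ((B² + B*B) + B)/5 = ⅗ + ((B² + B²) + B)/5 = ⅗ + (2*B² + B)/5 = ⅗ + (B + 2*B²)/5 = ⅗ + (B/5 + 2*B²/5) = ⅗ + B/5 + 2*B²/5)
-35061 - x(14) = -35061 - (⅗ + (⅕)*14 + (⅖)*14²) = -35061 - (⅗ + 14/5 + (⅖)*196) = -35061 - (⅗ + 14/5 + 392/5) = -35061 - 1*409/5 = -35061 - 409/5 = -175714/5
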